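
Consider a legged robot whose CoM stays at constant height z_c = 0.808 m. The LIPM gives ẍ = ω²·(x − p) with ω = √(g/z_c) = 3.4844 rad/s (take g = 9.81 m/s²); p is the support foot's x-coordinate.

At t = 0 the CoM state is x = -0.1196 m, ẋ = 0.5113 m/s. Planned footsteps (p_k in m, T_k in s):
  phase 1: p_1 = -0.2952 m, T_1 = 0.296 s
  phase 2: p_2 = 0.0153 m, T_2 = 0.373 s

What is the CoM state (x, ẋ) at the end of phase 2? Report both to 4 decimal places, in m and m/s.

x = 1.0632, ẋ = 3.9363

phase 1: p=-0.2952, T=0.296, ωT=1.031382, cosh=1.580727, sinh=1.224213; start (x,ẋ)=(-0.119600, 0.511300) → end (x,ẋ)=(0.162016, 1.557274)
phase 2: p=0.0153, T=0.373, ωT=1.299681, cosh=1.970373, sinh=1.697754; start (x,ẋ)=(0.162016, 1.557274) → end (x,ẋ)=(1.063159, 3.936334)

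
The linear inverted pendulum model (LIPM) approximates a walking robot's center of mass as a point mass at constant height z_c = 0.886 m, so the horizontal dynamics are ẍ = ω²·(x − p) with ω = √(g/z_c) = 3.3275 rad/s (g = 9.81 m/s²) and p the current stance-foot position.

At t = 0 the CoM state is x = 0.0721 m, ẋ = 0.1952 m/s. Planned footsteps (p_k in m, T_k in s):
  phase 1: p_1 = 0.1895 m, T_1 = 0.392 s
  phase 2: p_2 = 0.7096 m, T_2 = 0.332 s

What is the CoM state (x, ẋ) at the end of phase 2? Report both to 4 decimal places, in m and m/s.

phase 1: p=0.1895, T=0.392, ωT=1.304380, cosh=1.978372, sinh=1.707031; start (x,ẋ)=(0.072100, 0.195200) → end (x,ẋ)=(0.057378, -0.280671)
phase 2: p=0.7096, T=0.332, ωT=1.104730, cosh=1.674855, sinh=1.343555; start (x,ẋ)=(0.057378, -0.280671) → end (x,ẋ)=(-0.496104, -3.385957)

x = -0.4961, ẋ = -3.3860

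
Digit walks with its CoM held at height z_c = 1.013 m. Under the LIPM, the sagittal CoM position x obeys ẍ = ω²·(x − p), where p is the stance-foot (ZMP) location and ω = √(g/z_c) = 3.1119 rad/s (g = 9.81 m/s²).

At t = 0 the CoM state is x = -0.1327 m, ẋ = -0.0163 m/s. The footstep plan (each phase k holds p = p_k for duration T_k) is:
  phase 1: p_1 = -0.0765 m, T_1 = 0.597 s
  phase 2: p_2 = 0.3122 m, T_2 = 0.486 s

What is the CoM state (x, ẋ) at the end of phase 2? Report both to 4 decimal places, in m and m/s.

x = -1.5068, ẋ = -5.3885

phase 1: p=-0.0765, T=0.597, ωT=1.857804, cosh=3.282831, sinh=3.126816; start (x,ẋ)=(-0.132700, -0.016300) → end (x,ẋ)=(-0.277373, -0.600355)
phase 2: p=0.3122, T=0.486, ωT=1.512383, cosh=2.378958, sinh=2.158574; start (x,ẋ)=(-0.277373, -0.600355) → end (x,ẋ)=(-1.506808, -5.388541)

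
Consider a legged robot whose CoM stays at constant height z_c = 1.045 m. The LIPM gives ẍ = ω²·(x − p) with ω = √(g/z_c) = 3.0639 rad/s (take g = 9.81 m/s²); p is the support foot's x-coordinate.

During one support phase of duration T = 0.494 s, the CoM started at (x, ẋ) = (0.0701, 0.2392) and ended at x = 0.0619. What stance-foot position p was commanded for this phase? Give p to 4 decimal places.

ωT = 3.0639·0.494 = 1.513567; cosh(ωT) = 2.381514, sinh(ωT) = 2.161391
x(T) = p + (x₀−p)·cosh(ωT) + (ẋ₀/ω)·sinh(ωT) ⇒ p·(1 − cosh) = x(T) − x₀·cosh − (ẋ₀/ω)·sinh
numerator   = 0.0619 − (0.0701)·2.381514 − (0.2392/3.0639)·2.161391 = -0.273785
denominator = 1 − 2.381514 = -1.381514
p = -0.273785 / -1.381514 = 0.1982

p = 0.1982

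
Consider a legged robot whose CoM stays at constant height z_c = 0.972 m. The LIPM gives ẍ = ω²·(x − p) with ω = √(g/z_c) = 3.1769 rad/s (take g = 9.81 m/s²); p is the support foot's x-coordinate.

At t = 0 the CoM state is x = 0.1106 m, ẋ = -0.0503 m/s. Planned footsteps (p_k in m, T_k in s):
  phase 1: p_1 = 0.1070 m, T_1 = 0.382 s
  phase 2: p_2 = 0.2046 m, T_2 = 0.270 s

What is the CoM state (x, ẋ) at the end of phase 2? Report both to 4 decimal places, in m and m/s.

phase 1: p=0.1070, T=0.382, ωT=1.213576, cosh=1.831315, sinh=1.534182; start (x,ẋ)=(0.110600, -0.050300) → end (x,ẋ)=(0.089302, -0.074569)
phase 2: p=0.2046, T=0.270, ωT=0.857763, cosh=1.390995, sinh=0.966885; start (x,ẋ)=(0.089302, -0.074569) → end (x,ẋ)=(0.021526, -0.457886)

x = 0.0215, ẋ = -0.4579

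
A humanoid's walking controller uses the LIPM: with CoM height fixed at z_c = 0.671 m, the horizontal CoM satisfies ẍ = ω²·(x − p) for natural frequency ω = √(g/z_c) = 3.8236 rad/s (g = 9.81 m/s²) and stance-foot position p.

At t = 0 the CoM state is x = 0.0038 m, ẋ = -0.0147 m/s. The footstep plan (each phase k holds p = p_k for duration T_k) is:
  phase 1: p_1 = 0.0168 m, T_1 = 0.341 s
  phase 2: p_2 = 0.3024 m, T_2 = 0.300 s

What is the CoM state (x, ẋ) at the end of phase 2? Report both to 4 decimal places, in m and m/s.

phase 1: p=0.0168, T=0.341, ωT=1.303848, cosh=1.977464, sinh=1.705978; start (x,ẋ)=(0.003800, -0.014700) → end (x,ẋ)=(-0.015466, -0.113867)
phase 2: p=0.3024, T=0.300, ωT=1.147080, cosh=1.733274, sinh=1.415711; start (x,ẋ)=(-0.015466, -0.113867) → end (x,ẋ)=(-0.290708, -1.918006)

x = -0.2907, ẋ = -1.9180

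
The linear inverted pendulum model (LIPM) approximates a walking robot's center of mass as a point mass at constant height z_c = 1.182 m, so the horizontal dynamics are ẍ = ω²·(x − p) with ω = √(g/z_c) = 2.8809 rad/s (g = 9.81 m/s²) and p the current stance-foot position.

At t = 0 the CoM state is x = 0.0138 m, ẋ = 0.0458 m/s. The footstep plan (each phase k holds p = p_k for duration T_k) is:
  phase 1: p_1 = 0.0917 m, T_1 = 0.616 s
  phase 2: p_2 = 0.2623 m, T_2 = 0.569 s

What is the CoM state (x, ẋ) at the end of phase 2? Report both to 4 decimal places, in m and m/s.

phase 1: p=0.0917, T=0.616, ωT=1.774634, cosh=3.033835, sinh=2.864289; start (x,ẋ)=(0.013800, 0.045800) → end (x,ẋ)=(-0.099100, -0.503860)
phase 2: p=0.2623, T=0.569, ωT=1.639232, cosh=2.672671, sinh=2.478542; start (x,ẋ)=(-0.099100, -0.503860) → end (x,ẋ)=(-1.137092, -3.927203)

x = -1.1371, ẋ = -3.9272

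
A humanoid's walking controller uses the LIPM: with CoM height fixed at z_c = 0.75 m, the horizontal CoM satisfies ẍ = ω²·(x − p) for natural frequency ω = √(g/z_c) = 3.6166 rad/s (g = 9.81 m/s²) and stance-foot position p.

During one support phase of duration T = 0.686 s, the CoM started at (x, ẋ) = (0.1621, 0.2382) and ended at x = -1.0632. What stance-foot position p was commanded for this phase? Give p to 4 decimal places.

p = 0.4842

ωT = 3.6166·0.686 = 2.480988; cosh(ωT) = 6.018362, sinh(ωT) = 5.934701
x(T) = p + (x₀−p)·cosh(ωT) + (ẋ₀/ω)·sinh(ωT) ⇒ p·(1 − cosh) = x(T) − x₀·cosh − (ẋ₀/ω)·sinh
numerator   = -1.0632 − (0.1621)·6.018362 − (0.2382/3.6166)·5.934701 = -2.429654
denominator = 1 − 6.018362 = -5.018362
p = -2.429654 / -5.018362 = 0.4842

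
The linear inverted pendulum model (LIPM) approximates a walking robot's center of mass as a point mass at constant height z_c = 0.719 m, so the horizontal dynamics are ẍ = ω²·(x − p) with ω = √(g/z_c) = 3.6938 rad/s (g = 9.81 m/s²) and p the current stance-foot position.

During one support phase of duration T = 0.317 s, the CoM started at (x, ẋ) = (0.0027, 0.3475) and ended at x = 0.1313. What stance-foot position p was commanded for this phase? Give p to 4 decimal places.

ωT = 3.6938·0.317 = 1.170935; cosh(ωT) = 1.767541, sinh(ωT) = 1.457464
x(T) = p + (x₀−p)·cosh(ωT) + (ẋ₀/ω)·sinh(ωT) ⇒ p·(1 − cosh) = x(T) − x₀·cosh − (ẋ₀/ω)·sinh
numerator   = 0.1313 − (0.0027)·1.767541 − (0.3475/3.6938)·1.457464 = -0.010586
denominator = 1 − 1.767541 = -0.767541
p = -0.010586 / -0.767541 = 0.0138

p = 0.0138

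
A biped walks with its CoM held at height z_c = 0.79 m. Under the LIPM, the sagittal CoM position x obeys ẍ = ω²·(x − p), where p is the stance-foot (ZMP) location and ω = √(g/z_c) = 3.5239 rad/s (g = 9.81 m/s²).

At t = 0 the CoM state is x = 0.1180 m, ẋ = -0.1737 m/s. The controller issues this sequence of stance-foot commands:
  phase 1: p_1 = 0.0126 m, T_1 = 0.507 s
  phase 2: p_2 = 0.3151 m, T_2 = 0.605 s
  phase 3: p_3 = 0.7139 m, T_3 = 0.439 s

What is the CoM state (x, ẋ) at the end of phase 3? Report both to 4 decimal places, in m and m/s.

x = 0.3733, ẋ = -0.8763

phase 1: p=0.0126, T=0.507, ωT=1.786617, cosh=3.068376, sinh=2.900850; start (x,ẋ)=(0.118000, -0.173700) → end (x,ẋ)=(0.193018, 0.544454)
phase 2: p=0.3151, T=0.605, ωT=2.131959, cosh=4.274988, sinh=4.156384; start (x,ẋ)=(0.193018, 0.544454) → end (x,ẋ)=(0.435377, 0.539442)
phase 3: p=0.7139, T=0.439, ωT=1.546992, cosh=2.455104, sinh=2.242216; start (x,ẋ)=(0.435377, 0.539442) → end (x,ẋ)=(0.373337, -0.876324)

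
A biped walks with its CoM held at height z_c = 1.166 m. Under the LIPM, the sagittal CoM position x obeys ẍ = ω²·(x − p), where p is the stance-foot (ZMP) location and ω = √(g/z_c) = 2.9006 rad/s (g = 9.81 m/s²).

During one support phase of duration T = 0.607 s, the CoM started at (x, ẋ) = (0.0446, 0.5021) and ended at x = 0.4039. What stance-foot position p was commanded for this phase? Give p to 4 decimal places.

p = 0.1094

ωT = 2.9006·0.607 = 1.760664; cosh(ωT) = 2.994115, sinh(ωT) = 2.822184
x(T) = p + (x₀−p)·cosh(ωT) + (ẋ₀/ω)·sinh(ωT) ⇒ p·(1 − cosh) = x(T) − x₀·cosh − (ẋ₀/ω)·sinh
numerator   = 0.4039 − (0.0446)·2.994115 − (0.5021/2.9006)·2.822184 = -0.218164
denominator = 1 − 2.994115 = -1.994115
p = -0.218164 / -1.994115 = 0.1094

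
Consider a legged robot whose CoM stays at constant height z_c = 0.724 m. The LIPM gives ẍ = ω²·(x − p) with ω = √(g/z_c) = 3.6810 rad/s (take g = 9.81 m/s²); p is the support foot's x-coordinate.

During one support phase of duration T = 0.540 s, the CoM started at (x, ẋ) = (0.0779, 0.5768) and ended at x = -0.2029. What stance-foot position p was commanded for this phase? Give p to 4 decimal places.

ωT = 3.6810·0.540 = 1.987740; cosh(ωT) = 3.718012, sinh(ωT) = 3.581007
x(T) = p + (x₀−p)·cosh(ωT) + (ẋ₀/ω)·sinh(ωT) ⇒ p·(1 − cosh) = x(T) − x₀·cosh − (ẋ₀/ω)·sinh
numerator   = -0.2029 − (0.0779)·3.718012 − (0.5768/3.6810)·3.581007 = -1.053665
denominator = 1 − 3.718012 = -2.718012
p = -1.053665 / -2.718012 = 0.3877

p = 0.3877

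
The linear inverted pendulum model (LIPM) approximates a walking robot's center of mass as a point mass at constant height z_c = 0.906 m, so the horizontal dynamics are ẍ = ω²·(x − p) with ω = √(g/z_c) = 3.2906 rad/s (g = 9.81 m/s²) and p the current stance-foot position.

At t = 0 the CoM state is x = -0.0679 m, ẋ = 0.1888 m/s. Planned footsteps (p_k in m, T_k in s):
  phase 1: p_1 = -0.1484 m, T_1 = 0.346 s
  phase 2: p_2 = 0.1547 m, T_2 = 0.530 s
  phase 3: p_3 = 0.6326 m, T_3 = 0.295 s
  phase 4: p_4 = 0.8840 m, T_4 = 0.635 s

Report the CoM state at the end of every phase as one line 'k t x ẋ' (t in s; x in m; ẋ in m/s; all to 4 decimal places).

1 0.3460 0.0705 0.6961
2 0.8760 0.4932 1.2839
3 1.1710 0.8633 1.4191
4 1.8060 2.5148 5.5504

phase 1: p=-0.1484, T=0.346, ωT=1.138548, cosh=1.721257, sinh=1.400973; start (x,ẋ)=(-0.067900, 0.188800) → end (x,ẋ)=(0.070543, 0.696082)
phase 2: p=0.1547, T=0.530, ωT=1.744018, cosh=2.947549, sinh=2.772732; start (x,ẋ)=(0.070543, 0.696082) → end (x,ẋ)=(0.493176, 1.283889)
phase 3: p=0.6326, T=0.295, ωT=0.970727, cosh=1.509335, sinh=1.130528; start (x,ẋ)=(0.493176, 1.283889) → end (x,ẋ)=(0.863260, 1.419147)
phase 4: p=0.8840, T=0.635, ωT=2.089531, cosh=4.102435, sinh=3.978690; start (x,ẋ)=(0.863260, 1.419147) → end (x,ẋ)=(2.514816, 5.550420)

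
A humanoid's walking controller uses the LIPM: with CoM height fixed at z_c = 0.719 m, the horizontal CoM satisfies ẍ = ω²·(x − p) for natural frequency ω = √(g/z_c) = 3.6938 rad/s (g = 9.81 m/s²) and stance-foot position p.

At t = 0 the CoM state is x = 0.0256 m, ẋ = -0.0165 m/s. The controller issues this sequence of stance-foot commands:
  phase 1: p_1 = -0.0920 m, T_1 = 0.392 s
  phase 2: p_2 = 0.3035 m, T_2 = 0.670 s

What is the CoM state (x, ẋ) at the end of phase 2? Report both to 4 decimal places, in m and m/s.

x = 0.7978, ẋ = 1.9400

phase 1: p=-0.0920, T=0.392, ωT=1.447970, cosh=2.244757, sinh=2.009710; start (x,ẋ)=(0.025600, -0.016500) → end (x,ẋ)=(0.163006, 0.835961)
phase 2: p=0.3035, T=0.670, ωT=2.474846, cosh=5.982027, sinh=5.897851; start (x,ẋ)=(0.163006, 0.835961) → end (x,ẋ)=(0.797833, 1.940018)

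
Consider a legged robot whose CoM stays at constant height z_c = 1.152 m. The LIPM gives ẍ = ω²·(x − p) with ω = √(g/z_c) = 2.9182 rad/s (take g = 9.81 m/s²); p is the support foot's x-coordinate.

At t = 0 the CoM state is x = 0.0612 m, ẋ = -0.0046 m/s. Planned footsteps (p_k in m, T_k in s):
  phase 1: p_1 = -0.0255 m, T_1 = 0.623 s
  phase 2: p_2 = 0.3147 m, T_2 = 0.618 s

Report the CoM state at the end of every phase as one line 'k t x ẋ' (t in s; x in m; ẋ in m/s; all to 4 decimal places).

phase 1: p=-0.0255, T=0.623, ωT=1.818039, cosh=3.161054, sinh=2.998710; start (x,ẋ)=(0.061200, -0.004600) → end (x,ẋ)=(0.243837, 0.744157)
phase 2: p=0.3147, T=0.618, ωT=1.803448, cosh=3.117635, sinh=2.952905; start (x,ẋ)=(0.243837, 0.744157) → end (x,ẋ)=(0.846780, 1.709366)

1 0.6230 0.2438 0.7442
2 1.2410 0.8468 1.7094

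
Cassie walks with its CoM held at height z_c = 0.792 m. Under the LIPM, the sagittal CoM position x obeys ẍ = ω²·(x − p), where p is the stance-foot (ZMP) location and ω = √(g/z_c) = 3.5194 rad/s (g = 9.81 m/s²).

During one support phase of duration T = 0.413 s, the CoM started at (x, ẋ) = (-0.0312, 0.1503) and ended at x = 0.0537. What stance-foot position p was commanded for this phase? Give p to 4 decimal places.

ωT = 3.5194·0.413 = 1.453512; cosh(ωT) = 2.255931, sinh(ωT) = 2.022183
x(T) = p + (x₀−p)·cosh(ωT) + (ẋ₀/ω)·sinh(ωT) ⇒ p·(1 − cosh) = x(T) − x₀·cosh − (ẋ₀/ω)·sinh
numerator   = 0.0537 − (-0.0312)·2.255931 − (0.1503/3.5194)·2.022183 = 0.037725
denominator = 1 − 2.255931 = -1.255931
p = 0.037725 / -1.255931 = -0.0300

p = -0.0300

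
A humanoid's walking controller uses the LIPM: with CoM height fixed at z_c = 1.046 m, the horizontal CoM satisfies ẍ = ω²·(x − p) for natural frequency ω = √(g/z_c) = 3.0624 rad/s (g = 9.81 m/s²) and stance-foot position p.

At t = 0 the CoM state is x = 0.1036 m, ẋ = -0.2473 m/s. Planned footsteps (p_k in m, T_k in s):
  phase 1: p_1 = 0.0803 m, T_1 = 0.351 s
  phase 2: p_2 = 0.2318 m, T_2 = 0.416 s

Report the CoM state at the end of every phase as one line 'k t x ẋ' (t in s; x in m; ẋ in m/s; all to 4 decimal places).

1 0.3510 0.0139 -0.3121
2 0.7670 -0.3561 -1.7010

phase 1: p=0.0803, T=0.351, ωT=1.074902, cosh=1.635519, sinh=1.294188; start (x,ẋ)=(0.103600, -0.247300) → end (x,ẋ)=(0.013897, -0.312118)
phase 2: p=0.2318, T=0.416, ωT=1.273958, cosh=1.927349, sinh=1.647627; start (x,ẋ)=(0.013897, -0.312118) → end (x,ẋ)=(-0.356100, -1.701032)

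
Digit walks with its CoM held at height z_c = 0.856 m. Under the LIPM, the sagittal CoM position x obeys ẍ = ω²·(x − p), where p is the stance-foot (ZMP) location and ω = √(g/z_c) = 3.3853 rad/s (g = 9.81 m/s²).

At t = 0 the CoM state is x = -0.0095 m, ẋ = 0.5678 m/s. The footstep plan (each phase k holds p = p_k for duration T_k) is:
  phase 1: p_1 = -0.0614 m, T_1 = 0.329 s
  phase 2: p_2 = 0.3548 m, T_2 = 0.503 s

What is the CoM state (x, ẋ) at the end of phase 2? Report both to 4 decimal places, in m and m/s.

x = 1.0071, ẋ = 2.4883

phase 1: p=-0.0614, T=0.329, ωT=1.113764, cosh=1.687061, sinh=1.358740; start (x,ẋ)=(-0.009500, 0.567800) → end (x,ẋ)=(0.254053, 1.196640)
phase 2: p=0.3548, T=0.503, ωT=1.702806, cosh=2.835750, sinh=2.653578; start (x,ẋ)=(0.254053, 1.196640) → end (x,ẋ)=(1.007097, 2.488347)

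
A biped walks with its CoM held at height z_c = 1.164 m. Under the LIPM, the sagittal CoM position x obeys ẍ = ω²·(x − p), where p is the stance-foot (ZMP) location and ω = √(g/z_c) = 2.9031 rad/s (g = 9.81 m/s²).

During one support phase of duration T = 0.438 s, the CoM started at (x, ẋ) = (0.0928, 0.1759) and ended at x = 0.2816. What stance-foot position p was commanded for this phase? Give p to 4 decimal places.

p = -0.0039

ωT = 2.9031·0.438 = 1.271558; cosh(ωT) = 1.923399, sinh(ωT) = 1.643005
x(T) = p + (x₀−p)·cosh(ωT) + (ẋ₀/ω)·sinh(ωT) ⇒ p·(1 − cosh) = x(T) − x₀·cosh − (ẋ₀/ω)·sinh
numerator   = 0.2816 − (0.0928)·1.923399 − (0.1759/2.9031)·1.643005 = 0.003558
denominator = 1 − 1.923399 = -0.923399
p = 0.003558 / -0.923399 = -0.0039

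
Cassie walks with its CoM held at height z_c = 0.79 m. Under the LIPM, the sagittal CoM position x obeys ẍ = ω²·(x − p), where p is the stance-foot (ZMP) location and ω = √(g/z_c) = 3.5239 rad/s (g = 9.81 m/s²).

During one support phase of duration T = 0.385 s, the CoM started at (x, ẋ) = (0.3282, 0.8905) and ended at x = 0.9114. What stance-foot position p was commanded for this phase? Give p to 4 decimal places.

ωT = 3.5239·0.385 = 1.356702; cosh(ωT) = 2.070436, sinh(ωT) = 1.812927
x(T) = p + (x₀−p)·cosh(ωT) + (ẋ₀/ω)·sinh(ωT) ⇒ p·(1 − cosh) = x(T) − x₀·cosh − (ẋ₀/ω)·sinh
numerator   = 0.9114 − (0.3282)·2.070436 − (0.8905/3.5239)·1.812927 = -0.226249
denominator = 1 − 2.070436 = -1.070436
p = -0.226249 / -1.070436 = 0.2114

p = 0.2114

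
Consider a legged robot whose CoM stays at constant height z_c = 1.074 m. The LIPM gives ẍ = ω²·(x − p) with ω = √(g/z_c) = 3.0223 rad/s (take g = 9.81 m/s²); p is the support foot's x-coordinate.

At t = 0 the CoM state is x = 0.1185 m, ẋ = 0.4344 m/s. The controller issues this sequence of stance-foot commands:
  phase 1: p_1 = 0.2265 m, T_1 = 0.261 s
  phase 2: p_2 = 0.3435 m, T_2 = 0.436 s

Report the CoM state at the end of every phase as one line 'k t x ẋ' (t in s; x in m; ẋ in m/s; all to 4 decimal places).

1 0.2610 0.2086 0.2917
2 0.6970 0.2409 -0.1229

phase 1: p=0.2265, T=0.261, ωT=0.788820, cosh=1.327590, sinh=0.873209; start (x,ẋ)=(0.118500, 0.434400) → end (x,ẋ)=(0.208628, 0.291682)
phase 2: p=0.3435, T=0.436, ωT=1.317723, cosh=2.001325, sinh=1.733581; start (x,ẋ)=(0.208628, 0.291682) → end (x,ẋ)=(0.240885, -0.122897)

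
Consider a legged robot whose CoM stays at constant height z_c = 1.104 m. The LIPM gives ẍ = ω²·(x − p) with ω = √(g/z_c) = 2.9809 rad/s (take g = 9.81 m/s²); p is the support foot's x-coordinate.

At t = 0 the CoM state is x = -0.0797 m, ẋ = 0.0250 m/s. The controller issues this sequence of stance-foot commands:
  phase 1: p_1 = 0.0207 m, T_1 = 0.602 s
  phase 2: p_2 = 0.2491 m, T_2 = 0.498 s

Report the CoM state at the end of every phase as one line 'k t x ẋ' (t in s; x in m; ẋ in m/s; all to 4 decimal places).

phase 1: p=0.0207, T=0.602, ωT=1.794502, cosh=3.091343, sinh=2.925133; start (x,ẋ)=(-0.079700, 0.025000) → end (x,ẋ)=(-0.265139, -0.798157)
phase 2: p=0.2491, T=0.498, ωT=1.484488, cosh=2.319662, sinh=2.093044; start (x,ẋ)=(-0.265139, -0.798157) → end (x,ẋ)=(-1.504187, -5.059869)

1 0.6020 -0.2651 -0.7982
2 1.1000 -1.5042 -5.0599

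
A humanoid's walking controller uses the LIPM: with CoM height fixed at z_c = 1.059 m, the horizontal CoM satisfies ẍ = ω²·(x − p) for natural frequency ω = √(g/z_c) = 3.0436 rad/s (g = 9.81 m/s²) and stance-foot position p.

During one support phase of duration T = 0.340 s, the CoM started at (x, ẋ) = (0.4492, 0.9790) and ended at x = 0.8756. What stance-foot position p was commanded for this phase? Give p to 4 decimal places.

p = 0.3964

ωT = 3.0436·0.340 = 1.034824; cosh(ωT) = 1.584950, sinh(ωT) = 1.229661
x(T) = p + (x₀−p)·cosh(ωT) + (ẋ₀/ω)·sinh(ωT) ⇒ p·(1 − cosh) = x(T) − x₀·cosh − (ẋ₀/ω)·sinh
numerator   = 0.8756 − (0.4492)·1.584950 − (0.9790/3.0436)·1.229661 = -0.231890
denominator = 1 − 1.584950 = -0.584950
p = -0.231890 / -0.584950 = 0.3964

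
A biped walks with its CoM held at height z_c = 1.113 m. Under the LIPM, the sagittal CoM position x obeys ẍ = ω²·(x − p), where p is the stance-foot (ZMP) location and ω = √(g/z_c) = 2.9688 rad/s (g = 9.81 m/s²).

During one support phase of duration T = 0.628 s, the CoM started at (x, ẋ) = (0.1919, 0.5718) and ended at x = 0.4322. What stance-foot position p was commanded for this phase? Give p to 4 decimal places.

ωT = 2.9688·0.628 = 1.864406; cosh(ωT) = 3.303546, sinh(ωT) = 3.148558
x(T) = p + (x₀−p)·cosh(ωT) + (ẋ₀/ω)·sinh(ωT) ⇒ p·(1 − cosh) = x(T) − x₀·cosh − (ẋ₀/ω)·sinh
numerator   = 0.4322 − (0.1919)·3.303546 − (0.5718/2.9688)·3.148558 = -0.808173
denominator = 1 − 3.303546 = -2.303546
p = -0.808173 / -2.303546 = 0.3508

p = 0.3508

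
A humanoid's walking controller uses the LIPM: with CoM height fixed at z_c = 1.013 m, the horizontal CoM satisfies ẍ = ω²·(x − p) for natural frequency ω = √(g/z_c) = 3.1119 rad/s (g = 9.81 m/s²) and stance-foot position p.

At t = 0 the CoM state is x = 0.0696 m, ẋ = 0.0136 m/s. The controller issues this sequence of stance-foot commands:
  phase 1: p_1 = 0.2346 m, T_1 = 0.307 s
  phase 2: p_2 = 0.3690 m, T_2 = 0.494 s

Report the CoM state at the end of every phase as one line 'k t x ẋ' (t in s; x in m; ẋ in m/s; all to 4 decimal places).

phase 1: p=0.2346, T=0.307, ωT=0.955353, cosh=1.492133, sinh=1.107456; start (x,ẋ)=(0.069600, 0.013600) → end (x,ẋ)=(-0.006762, -0.548345)
phase 2: p=0.3690, T=0.494, ωT=1.537279, cosh=2.433439, sinh=2.218474; start (x,ẋ)=(-0.006762, -0.548345) → end (x,ẋ)=(-0.936309, -3.928501)

1 0.3070 -0.0068 -0.5483
2 0.8010 -0.9363 -3.9285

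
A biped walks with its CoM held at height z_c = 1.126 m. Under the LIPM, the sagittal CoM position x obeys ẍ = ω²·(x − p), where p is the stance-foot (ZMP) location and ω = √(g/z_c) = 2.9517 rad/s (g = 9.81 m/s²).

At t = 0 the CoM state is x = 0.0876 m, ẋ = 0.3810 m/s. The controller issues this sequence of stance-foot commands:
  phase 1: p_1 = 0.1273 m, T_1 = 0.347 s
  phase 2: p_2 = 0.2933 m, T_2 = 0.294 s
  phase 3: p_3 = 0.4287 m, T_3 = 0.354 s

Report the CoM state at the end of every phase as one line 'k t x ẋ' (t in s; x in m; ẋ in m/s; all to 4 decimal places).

1 0.3470 0.2215 0.4568
2 0.6410 0.3445 0.4319
3 0.9950 0.4764 0.3802

phase 1: p=0.1273, T=0.347, ωT=1.024240, cosh=1.572024, sinh=1.212954; start (x,ẋ)=(0.087600, 0.381000) → end (x,ẋ)=(0.221457, 0.456804)
phase 2: p=0.2933, T=0.294, ωT=0.867800, cosh=1.400770, sinh=0.980895; start (x,ẋ)=(0.221457, 0.456804) → end (x,ẋ)=(0.344467, 0.431868)
phase 3: p=0.4287, T=0.354, ωT=1.044902, cosh=1.597423, sinh=1.245696; start (x,ẋ)=(0.344467, 0.431868) → end (x,ẋ)=(0.476404, 0.380158)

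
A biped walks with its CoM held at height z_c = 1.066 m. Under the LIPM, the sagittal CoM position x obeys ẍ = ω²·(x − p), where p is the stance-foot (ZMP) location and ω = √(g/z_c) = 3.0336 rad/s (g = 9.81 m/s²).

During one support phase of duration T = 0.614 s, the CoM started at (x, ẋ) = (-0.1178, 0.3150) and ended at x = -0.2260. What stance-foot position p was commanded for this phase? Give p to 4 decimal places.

ωT = 3.0336·0.614 = 1.862630; cosh(ωT) = 3.297960, sinh(ωT) = 3.142696
x(T) = p + (x₀−p)·cosh(ωT) + (ẋ₀/ω)·sinh(ωT) ⇒ p·(1 − cosh) = x(T) − x₀·cosh − (ẋ₀/ω)·sinh
numerator   = -0.2260 − (-0.1178)·3.297960 − (0.3150/3.0336)·3.142696 = -0.163829
denominator = 1 − 3.297960 = -2.297960
p = -0.163829 / -2.297960 = 0.0713

p = 0.0713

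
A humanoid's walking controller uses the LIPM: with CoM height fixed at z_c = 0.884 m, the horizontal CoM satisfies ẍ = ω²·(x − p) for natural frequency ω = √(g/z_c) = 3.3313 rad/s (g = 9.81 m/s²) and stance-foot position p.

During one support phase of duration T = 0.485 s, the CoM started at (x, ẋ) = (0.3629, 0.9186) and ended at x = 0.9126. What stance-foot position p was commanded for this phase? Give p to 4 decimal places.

ωT = 3.3313·0.485 = 1.615681; cosh(ωT) = 2.615033, sinh(ωT) = 2.416278
x(T) = p + (x₀−p)·cosh(ωT) + (ẋ₀/ω)·sinh(ωT) ⇒ p·(1 − cosh) = x(T) − x₀·cosh − (ẋ₀/ω)·sinh
numerator   = 0.9126 − (0.3629)·2.615033 − (0.9186/3.3313)·2.416278 = -0.702680
denominator = 1 − 2.615033 = -1.615033
p = -0.702680 / -1.615033 = 0.4351

p = 0.4351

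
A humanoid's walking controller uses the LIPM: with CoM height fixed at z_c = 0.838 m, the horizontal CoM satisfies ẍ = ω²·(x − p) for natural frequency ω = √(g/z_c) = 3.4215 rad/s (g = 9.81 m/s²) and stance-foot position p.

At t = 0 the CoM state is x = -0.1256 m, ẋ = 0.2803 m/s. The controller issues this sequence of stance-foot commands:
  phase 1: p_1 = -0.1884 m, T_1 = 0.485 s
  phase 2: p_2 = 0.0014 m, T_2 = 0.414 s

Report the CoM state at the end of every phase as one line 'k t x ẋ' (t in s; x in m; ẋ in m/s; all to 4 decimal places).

1 0.4850 0.1901 1.3076
2 0.8990 1.1548 4.1068

phase 1: p=-0.1884, T=0.485, ωT=1.659428, cosh=2.723274, sinh=2.533026; start (x,ẋ)=(-0.125600, 0.280300) → end (x,ẋ)=(0.190135, 1.307606)
phase 2: p=0.0014, T=0.414, ωT=1.416501, cosh=2.182616, sinh=1.940054; start (x,ẋ)=(0.190135, 1.307606) → end (x,ẋ)=(1.154773, 4.106804)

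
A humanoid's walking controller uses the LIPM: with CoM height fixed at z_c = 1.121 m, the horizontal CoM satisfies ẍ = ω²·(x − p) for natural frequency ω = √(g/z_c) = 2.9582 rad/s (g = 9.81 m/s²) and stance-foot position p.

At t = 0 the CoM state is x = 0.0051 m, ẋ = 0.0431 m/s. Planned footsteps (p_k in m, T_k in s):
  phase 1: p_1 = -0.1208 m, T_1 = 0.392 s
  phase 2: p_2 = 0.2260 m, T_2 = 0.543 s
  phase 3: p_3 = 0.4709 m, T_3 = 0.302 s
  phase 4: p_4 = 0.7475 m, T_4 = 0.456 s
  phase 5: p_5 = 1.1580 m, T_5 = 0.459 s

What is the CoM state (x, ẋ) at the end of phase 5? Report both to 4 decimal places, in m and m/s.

x = 2.9639, ẋ = 5.7340

phase 1: p=-0.1208, T=0.392, ωT=1.159614, cosh=1.751155, sinh=1.437548; start (x,ẋ)=(0.005100, 0.043100) → end (x,ẋ)=(0.120615, 0.610871)
phase 2: p=0.2260, T=0.543, ωT=1.606303, cosh=2.592488, sinh=2.391860; start (x,ẋ)=(0.120615, 0.610871) → end (x,ẋ)=(0.446712, 0.838015)
phase 3: p=0.4709, T=0.302, ωT=0.893376, cosh=1.426319, sinh=1.017047; start (x,ẋ)=(0.446712, 0.838015) → end (x,ẋ)=(0.724516, 1.122505)
phase 4: p=0.7475, T=0.456, ωT=1.348939, cosh=2.056426, sinh=1.796910; start (x,ẋ)=(0.724516, 1.122505) → end (x,ẋ)=(1.382082, 2.186172)
phase 5: p=1.1580, T=0.459, ωT=1.357814, cosh=2.072454, sinh=1.815231; start (x,ẋ)=(1.382082, 2.186172) → end (x,ẋ)=(2.963893, 5.734017)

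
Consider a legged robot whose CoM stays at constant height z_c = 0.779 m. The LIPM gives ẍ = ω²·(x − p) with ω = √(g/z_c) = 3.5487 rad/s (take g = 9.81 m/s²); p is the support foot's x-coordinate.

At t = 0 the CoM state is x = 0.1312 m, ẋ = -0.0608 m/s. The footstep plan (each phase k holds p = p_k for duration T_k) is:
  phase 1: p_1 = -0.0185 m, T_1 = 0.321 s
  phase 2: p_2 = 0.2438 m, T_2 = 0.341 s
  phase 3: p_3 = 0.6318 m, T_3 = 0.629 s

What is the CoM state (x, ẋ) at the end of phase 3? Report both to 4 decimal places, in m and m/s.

phase 1: p=-0.0185, T=0.321, ωT=1.139133, cosh=1.722077, sinh=1.401981; start (x,ẋ)=(0.131200, -0.060800) → end (x,ẋ)=(0.215275, 0.640086)
phase 2: p=0.2438, T=0.341, ωT=1.210107, cosh=1.826004, sinh=1.527839; start (x,ẋ)=(0.215275, 0.640086) → end (x,ẋ)=(0.467292, 1.014141)
phase 3: p=0.6318, T=0.629, ωT=2.232132, cosh=4.713508, sinh=4.606209; start (x,ẋ)=(0.467292, 1.014141) → end (x,ẋ)=(1.172745, 2.091109)

x = 1.1727, ẋ = 2.0911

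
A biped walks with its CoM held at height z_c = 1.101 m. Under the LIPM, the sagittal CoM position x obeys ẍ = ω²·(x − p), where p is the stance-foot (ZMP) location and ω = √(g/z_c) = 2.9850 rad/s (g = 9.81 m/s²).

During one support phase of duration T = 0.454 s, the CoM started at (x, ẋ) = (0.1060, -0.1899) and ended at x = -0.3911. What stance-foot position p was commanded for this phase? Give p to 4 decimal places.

p = 0.4637

ωT = 2.9850·0.454 = 1.355190; cosh(ωT) = 2.067698, sinh(ωT) = 1.809800
x(T) = p + (x₀−p)·cosh(ωT) + (ẋ₀/ω)·sinh(ωT) ⇒ p·(1 − cosh) = x(T) − x₀·cosh − (ẋ₀/ω)·sinh
numerator   = -0.3911 − (0.1060)·2.067698 − (-0.1899/2.9850)·1.809800 = -0.495140
denominator = 1 − 2.067698 = -1.067698
p = -0.495140 / -1.067698 = 0.4637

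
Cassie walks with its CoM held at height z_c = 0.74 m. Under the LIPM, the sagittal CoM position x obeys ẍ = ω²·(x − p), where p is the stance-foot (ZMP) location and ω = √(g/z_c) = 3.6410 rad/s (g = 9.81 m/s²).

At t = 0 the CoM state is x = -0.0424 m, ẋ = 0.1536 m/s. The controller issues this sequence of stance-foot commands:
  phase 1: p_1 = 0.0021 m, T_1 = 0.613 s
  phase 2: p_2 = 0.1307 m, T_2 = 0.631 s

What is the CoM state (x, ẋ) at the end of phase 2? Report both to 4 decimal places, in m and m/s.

x = -0.6232, ẋ = -2.6945

phase 1: p=0.0021, T=0.613, ωT=2.231933, cosh=4.712590, sinh=4.605270; start (x,ẋ)=(-0.042400, 0.153600) → end (x,ẋ)=(-0.013331, -0.022313)
phase 2: p=0.1307, T=0.631, ωT=2.297471, cosh=5.024751, sinh=4.924238; start (x,ẋ)=(-0.013331, -0.022313) → end (x,ẋ)=(-0.623198, -2.694476)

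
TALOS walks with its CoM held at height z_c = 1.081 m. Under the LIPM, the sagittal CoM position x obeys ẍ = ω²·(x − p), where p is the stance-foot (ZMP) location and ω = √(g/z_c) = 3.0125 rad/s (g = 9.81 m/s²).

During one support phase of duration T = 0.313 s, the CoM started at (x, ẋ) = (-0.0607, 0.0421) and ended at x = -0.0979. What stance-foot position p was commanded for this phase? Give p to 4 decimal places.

ωT = 3.0125·0.313 = 0.942913; cosh(ωT) = 1.478470, sinh(ωT) = 1.088978
x(T) = p + (x₀−p)·cosh(ωT) + (ẋ₀/ω)·sinh(ωT) ⇒ p·(1 − cosh) = x(T) − x₀·cosh − (ẋ₀/ω)·sinh
numerator   = -0.0979 − (-0.0607)·1.478470 − (0.0421/3.0125)·1.088978 = -0.023375
denominator = 1 − 1.478470 = -0.478470
p = -0.023375 / -0.478470 = 0.0489

p = 0.0489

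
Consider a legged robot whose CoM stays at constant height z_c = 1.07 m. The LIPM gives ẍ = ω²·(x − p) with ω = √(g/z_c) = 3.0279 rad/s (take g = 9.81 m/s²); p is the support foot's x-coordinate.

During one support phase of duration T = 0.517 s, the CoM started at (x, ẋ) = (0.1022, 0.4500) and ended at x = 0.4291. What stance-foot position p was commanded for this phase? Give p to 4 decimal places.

ωT = 3.0279·0.517 = 1.565424; cosh(ωT) = 2.496852, sinh(ωT) = 2.287853
x(T) = p + (x₀−p)·cosh(ωT) + (ẋ₀/ω)·sinh(ωT) ⇒ p·(1 − cosh) = x(T) − x₀·cosh − (ẋ₀/ω)·sinh
numerator   = 0.4291 − (0.1022)·2.496852 − (0.4500/3.0279)·2.287853 = -0.166094
denominator = 1 − 2.496852 = -1.496852
p = -0.166094 / -1.496852 = 0.1110

p = 0.1110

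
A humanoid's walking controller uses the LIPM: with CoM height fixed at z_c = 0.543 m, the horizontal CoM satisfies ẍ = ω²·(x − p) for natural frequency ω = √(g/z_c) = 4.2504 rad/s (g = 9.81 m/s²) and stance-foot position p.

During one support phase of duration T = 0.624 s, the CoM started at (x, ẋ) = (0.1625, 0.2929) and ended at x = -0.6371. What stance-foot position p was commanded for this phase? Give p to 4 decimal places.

ωT = 4.2504·0.624 = 2.652250; cosh(ωT) = 7.128204, sinh(ωT) = 7.057711
x(T) = p + (x₀−p)·cosh(ωT) + (ẋ₀/ω)·sinh(ωT) ⇒ p·(1 − cosh) = x(T) − x₀·cosh − (ẋ₀/ω)·sinh
numerator   = -0.6371 − (0.1625)·7.128204 − (0.2929/4.2504)·7.057711 = -2.281788
denominator = 1 − 7.128204 = -6.128204
p = -2.281788 / -6.128204 = 0.3723

p = 0.3723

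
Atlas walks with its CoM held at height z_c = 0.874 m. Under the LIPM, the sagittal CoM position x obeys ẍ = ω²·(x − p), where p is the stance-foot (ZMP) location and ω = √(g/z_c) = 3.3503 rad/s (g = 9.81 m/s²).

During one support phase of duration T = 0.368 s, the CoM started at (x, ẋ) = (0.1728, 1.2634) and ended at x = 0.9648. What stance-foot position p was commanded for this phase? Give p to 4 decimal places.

p = -0.0594

ωT = 3.3503·0.368 = 1.232910; cosh(ωT) = 1.861322, sinh(ωT) = 1.569879
x(T) = p + (x₀−p)·cosh(ωT) + (ẋ₀/ω)·sinh(ωT) ⇒ p·(1 − cosh) = x(T) − x₀·cosh − (ẋ₀/ω)·sinh
numerator   = 0.9648 − (0.1728)·1.861322 − (1.2634/3.3503)·1.569879 = 0.051161
denominator = 1 − 1.861322 = -0.861322
p = 0.051161 / -0.861322 = -0.0594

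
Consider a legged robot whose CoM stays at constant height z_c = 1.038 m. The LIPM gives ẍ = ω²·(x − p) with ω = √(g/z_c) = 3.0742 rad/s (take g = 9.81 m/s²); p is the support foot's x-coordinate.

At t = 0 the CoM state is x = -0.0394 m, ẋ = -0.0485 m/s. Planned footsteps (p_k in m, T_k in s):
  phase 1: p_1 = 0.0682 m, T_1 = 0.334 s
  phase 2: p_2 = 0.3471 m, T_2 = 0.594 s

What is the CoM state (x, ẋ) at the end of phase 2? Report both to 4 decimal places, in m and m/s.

phase 1: p=0.0682, T=0.334, ωT=1.026783, cosh=1.575113, sinh=1.216956; start (x,ẋ)=(-0.039400, -0.048500) → end (x,ẋ)=(-0.120481, -0.478942)
phase 2: p=0.3471, T=0.594, ωT=1.826075, cosh=3.185255, sinh=3.024210; start (x,ẋ)=(-0.120481, -0.478942) → end (x,ẋ)=(-1.613420, -5.872671)

x = -1.6134, ẋ = -5.8727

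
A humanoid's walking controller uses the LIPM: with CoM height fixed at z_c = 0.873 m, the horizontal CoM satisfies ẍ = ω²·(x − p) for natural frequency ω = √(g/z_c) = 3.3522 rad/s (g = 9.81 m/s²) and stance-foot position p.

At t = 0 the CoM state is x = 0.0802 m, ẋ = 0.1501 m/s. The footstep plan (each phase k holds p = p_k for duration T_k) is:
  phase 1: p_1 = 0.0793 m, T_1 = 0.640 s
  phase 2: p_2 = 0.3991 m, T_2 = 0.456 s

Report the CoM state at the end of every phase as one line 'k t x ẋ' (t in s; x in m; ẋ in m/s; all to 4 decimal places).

phase 1: p=0.0793, T=0.640, ωT=2.145408, cosh=4.331274, sinh=4.214253; start (x,ẋ)=(0.080200, 0.150100) → end (x,ẋ)=(0.271898, 0.662838)
phase 2: p=0.3991, T=0.456, ωT=1.528603, cosh=2.414284, sinh=2.197446; start (x,ẋ)=(0.271898, 0.662838) → end (x,ẋ)=(0.526504, 0.663275)

1 0.6400 0.2719 0.6628
2 1.0960 0.5265 0.6633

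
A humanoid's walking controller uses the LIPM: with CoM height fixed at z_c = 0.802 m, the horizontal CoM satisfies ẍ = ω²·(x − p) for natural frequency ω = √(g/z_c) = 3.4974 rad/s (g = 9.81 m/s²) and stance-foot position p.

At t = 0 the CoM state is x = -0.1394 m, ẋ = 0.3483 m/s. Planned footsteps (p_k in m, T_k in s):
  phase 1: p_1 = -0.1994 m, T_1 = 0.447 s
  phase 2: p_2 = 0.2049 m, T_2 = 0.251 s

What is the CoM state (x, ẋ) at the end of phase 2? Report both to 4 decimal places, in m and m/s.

x = 0.5494, ẋ = 1.8047

phase 1: p=-0.1994, T=0.447, ωT=1.563338, cosh=2.492084, sinh=2.282648; start (x,ẋ)=(-0.139400, 0.348300) → end (x,ẋ)=(0.177450, 1.346993)
phase 2: p=0.2049, T=0.251, ωT=0.877847, cosh=1.410696, sinh=0.995019; start (x,ẋ)=(0.177450, 1.346993) → end (x,ẋ)=(0.549399, 1.804672)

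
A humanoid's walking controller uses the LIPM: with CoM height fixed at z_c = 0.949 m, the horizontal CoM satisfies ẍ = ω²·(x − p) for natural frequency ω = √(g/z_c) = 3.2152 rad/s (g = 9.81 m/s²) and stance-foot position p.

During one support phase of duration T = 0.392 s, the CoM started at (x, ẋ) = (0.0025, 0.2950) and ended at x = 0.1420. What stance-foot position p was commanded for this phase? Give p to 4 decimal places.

p = 0.0128

ωT = 3.2152·0.392 = 1.260358; cosh(ωT) = 1.905119, sinh(ωT) = 1.621566
x(T) = p + (x₀−p)·cosh(ωT) + (ẋ₀/ω)·sinh(ωT) ⇒ p·(1 − cosh) = x(T) − x₀·cosh − (ẋ₀/ω)·sinh
numerator   = 0.1420 − (0.0025)·1.905119 − (0.2950/3.2152)·1.621566 = -0.011544
denominator = 1 − 1.905119 = -0.905119
p = -0.011544 / -0.905119 = 0.0128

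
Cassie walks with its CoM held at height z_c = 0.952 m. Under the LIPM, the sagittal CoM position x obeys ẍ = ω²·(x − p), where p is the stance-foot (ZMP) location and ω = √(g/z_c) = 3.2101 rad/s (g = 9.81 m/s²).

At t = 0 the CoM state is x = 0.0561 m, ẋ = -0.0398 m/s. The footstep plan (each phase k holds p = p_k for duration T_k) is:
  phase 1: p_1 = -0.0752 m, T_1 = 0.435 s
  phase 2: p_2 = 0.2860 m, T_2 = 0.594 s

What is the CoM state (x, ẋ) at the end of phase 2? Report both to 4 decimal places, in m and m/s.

x = 0.6631, ẋ = 1.3659

phase 1: p=-0.0752, T=0.435, ωT=1.396394, cosh=2.144045, sinh=1.896557; start (x,ẋ)=(0.056100, -0.039800) → end (x,ẋ)=(0.182799, 0.714039)
phase 2: p=0.2860, T=0.594, ωT=1.906799, cosh=3.440032, sinh=3.291477; start (x,ẋ)=(0.182799, 0.714039) → end (x,ẋ)=(0.663125, 1.365898)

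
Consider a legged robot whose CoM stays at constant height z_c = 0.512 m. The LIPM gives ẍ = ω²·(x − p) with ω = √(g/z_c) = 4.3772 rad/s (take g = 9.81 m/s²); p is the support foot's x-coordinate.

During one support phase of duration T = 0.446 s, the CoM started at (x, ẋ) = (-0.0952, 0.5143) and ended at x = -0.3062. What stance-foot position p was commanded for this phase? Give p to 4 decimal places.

ωT = 4.3772·0.446 = 1.952231; cosh(ωT) = 3.593172, sinh(ωT) = 3.451215
x(T) = p + (x₀−p)·cosh(ωT) + (ẋ₀/ω)·sinh(ωT) ⇒ p·(1 − cosh) = x(T) − x₀·cosh − (ẋ₀/ω)·sinh
numerator   = -0.3062 − (-0.0952)·3.593172 − (0.5143/4.3772)·3.451215 = -0.369631
denominator = 1 − 3.593172 = -2.593172
p = -0.369631 / -2.593172 = 0.1425

p = 0.1425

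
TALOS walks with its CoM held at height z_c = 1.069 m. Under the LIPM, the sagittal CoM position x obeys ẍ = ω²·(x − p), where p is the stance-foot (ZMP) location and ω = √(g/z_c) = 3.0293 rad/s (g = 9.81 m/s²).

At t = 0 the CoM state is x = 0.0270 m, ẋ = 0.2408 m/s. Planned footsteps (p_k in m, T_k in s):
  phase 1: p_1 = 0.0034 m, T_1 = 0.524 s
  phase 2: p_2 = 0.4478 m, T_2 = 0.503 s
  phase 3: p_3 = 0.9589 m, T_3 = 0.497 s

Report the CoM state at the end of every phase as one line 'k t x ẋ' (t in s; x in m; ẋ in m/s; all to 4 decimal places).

phase 1: p=0.0034, T=0.524, ωT=1.587353, cosh=2.547626, sinh=2.343160; start (x,ẋ)=(0.027000, 0.240800) → end (x,ẋ)=(0.249783, 0.780984)
phase 2: p=0.4478, T=0.503, ωT=1.523738, cosh=2.403622, sinh=2.185726; start (x,ẋ)=(0.249783, 0.780984) → end (x,ẋ)=(0.535343, 0.566074)
phase 3: p=0.9589, T=0.497, ωT=1.505562, cosh=2.364289, sinh=2.142397; start (x,ẋ)=(0.535343, 0.566074) → end (x,ẋ)=(0.357831, -1.410504)

1 0.5240 0.2498 0.7810
2 1.0270 0.5353 0.5661
3 1.5240 0.3578 -1.4105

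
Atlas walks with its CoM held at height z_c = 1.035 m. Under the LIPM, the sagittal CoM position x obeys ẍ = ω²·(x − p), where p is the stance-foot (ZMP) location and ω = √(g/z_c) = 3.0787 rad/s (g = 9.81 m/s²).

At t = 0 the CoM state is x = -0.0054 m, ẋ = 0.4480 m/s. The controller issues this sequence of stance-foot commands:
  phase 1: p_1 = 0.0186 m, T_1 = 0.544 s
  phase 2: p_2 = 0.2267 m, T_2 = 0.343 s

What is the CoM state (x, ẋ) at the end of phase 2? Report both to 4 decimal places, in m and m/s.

x = 0.8182, ẋ = 2.0779

phase 1: p=0.0186, T=0.544, ωT=1.674813, cosh=2.762570, sinh=2.575226; start (x,ẋ)=(-0.005400, 0.448000) → end (x,ẋ)=(0.327035, 1.047351)
phase 2: p=0.2267, T=0.343, ωT=1.055994, cosh=1.611339, sinh=1.263493; start (x,ẋ)=(0.327035, 1.047351) → end (x,ẋ)=(0.818204, 2.077931)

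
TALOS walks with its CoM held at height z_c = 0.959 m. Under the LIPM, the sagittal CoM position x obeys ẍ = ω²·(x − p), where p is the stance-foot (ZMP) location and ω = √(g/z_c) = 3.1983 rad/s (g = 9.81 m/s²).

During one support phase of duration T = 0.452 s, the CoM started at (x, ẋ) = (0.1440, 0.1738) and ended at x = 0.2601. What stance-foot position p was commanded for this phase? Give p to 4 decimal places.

p = 0.1382

ωT = 3.1983·0.452 = 1.445632; cosh(ωT) = 2.240065, sinh(ωT) = 2.004467
x(T) = p + (x₀−p)·cosh(ωT) + (ẋ₀/ω)·sinh(ωT) ⇒ p·(1 − cosh) = x(T) − x₀·cosh − (ẋ₀/ω)·sinh
numerator   = 0.2601 − (0.1440)·2.240065 − (0.1738/3.1983)·2.004467 = -0.171395
denominator = 1 − 2.240065 = -1.240065
p = -0.171395 / -1.240065 = 0.1382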